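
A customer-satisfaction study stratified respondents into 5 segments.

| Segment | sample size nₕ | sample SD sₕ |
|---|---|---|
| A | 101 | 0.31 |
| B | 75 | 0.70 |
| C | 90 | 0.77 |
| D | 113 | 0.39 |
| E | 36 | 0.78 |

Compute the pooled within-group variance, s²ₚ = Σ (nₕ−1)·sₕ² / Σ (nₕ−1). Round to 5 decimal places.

A: (101−1)·0.31² = 100·0.0961 = 9.61
B: (75−1)·0.70² = 74·0.49 = 36.26
C: (90−1)·0.77² = 89·0.5929 = 52.7681
D: (113−1)·0.39² = 112·0.1521 = 17.0352
E: (36−1)·0.78² = 35·0.6084 = 21.294
Numerator = 136.9673; denominator = Σ(nₕ−1) = 410.
s²ₚ = 136.9673/410 = 0.3340666... → 0.33407.

0.33407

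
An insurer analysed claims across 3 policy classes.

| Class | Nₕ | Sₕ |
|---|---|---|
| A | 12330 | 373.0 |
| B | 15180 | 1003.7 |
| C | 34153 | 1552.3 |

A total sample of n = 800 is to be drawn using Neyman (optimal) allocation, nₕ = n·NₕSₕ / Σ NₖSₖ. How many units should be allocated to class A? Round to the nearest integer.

51

Σ NₕSₕ = 12330·373.0 + 15180·1003.7 + 34153·1552.3 = 72850957.9.
Share for A: 4599090/72850957.9 = 0.06313.
n_A = 800 × 0.06313 = 50.504... → 51.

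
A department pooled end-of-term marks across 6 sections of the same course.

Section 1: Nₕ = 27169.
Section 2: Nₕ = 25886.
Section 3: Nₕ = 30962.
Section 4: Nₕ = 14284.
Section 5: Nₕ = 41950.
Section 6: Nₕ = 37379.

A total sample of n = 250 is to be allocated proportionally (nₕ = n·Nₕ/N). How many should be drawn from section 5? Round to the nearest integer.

N = 27169 + 25886 + 30962 + 14284 + 41950 + 37379 = 177630.
n_5 = 250·41950/177630 = 59.041... → 59.

59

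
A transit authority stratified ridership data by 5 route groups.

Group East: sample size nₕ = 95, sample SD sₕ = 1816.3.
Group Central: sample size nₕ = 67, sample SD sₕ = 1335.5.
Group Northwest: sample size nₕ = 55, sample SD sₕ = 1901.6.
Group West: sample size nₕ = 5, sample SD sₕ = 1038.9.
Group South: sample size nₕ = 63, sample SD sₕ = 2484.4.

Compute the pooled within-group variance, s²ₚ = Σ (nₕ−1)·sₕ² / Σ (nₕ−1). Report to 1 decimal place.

3607431.0

East: (95−1)·1816.3² = 94·3298945.69 = 310100894.86
Central: (67−1)·1335.5² = 66·1783560.25 = 117714976.5
Northwest: (55−1)·1901.6² = 54·3616082.56 = 195268458.24
West: (5−1)·1038.9² = 4·1079313.21 = 4317252.84
South: (63−1)·2484.4² = 62·6172243.36 = 382679088.32
Numerator = 1010080670.76; denominator = Σ(nₕ−1) = 280.
s²ₚ = 1010080670.76/280 = 3607430.967 → 3607431.0.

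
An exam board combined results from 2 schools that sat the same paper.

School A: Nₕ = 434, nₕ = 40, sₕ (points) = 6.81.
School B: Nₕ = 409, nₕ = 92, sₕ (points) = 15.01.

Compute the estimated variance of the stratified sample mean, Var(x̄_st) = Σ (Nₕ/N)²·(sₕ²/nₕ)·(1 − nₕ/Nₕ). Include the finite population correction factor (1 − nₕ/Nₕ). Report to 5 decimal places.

N = 843; Wₕ = Nₕ/N.
school A: (434/843)²·6.81²/40·(1 − 40/434) = 0.27897484
school B: (409/843)²·15.01²/92·(1 − 92/409) = 0.44678746
Sum = 0.72576230 → 0.72576.

0.72576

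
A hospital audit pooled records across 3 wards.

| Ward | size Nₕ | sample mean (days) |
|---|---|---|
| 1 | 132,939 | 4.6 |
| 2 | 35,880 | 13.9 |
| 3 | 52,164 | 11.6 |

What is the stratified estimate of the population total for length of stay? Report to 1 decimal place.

1715353.8

1: 132939·4.6 = 611519.4
2: 35880·13.9 = 498732
3: 52164·11.6 = 605102.4
τ̂ = Σ Nₕx̄ₕ = 1715353.8.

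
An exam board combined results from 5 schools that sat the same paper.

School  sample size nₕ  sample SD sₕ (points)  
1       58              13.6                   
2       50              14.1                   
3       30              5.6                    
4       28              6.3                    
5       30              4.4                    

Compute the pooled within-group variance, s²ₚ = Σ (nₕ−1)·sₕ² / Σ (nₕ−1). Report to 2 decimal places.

119.51

1: (58−1)·13.6² = 57·184.96 = 10542.72
2: (50−1)·14.1² = 49·198.81 = 9741.69
3: (30−1)·5.6² = 29·31.36 = 909.44
4: (28−1)·6.3² = 27·39.69 = 1071.63
5: (30−1)·4.4² = 29·19.36 = 561.44
Numerator = 22826.92; denominator = Σ(nₕ−1) = 191.
s²ₚ = 22826.92/191 = 119.5127... → 119.51.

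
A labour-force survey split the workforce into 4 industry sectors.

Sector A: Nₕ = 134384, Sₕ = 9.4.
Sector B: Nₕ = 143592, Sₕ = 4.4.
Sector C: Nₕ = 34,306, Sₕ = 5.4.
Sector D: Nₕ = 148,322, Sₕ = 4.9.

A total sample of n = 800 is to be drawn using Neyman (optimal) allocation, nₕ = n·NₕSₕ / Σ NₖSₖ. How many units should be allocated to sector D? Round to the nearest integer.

Σ NₕSₕ = 134384·9.4 + 143592·4.4 + 34306·5.4 + 148322·4.9 = 2807044.6.
Share for D: 726777.8/2807044.6 = 0.25891.
n_D = 800 × 0.25891 = 207.130... → 207.

207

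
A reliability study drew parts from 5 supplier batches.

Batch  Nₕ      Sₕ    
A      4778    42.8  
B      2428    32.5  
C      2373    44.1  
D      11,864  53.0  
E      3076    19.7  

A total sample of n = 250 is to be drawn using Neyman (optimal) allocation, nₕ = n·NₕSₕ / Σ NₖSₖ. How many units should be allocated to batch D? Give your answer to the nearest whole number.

A: NₕSₕ = 4778·42.8 = 204498.4
B: NₕSₕ = 2428·32.5 = 78910
C: NₕSₕ = 2373·44.1 = 104649.3
D: NₕSₕ = 11864·53.0 = 628792
E: NₕSₕ = 3076·19.7 = 60597.2
Σ NₕSₕ = 1077446.9.
n_D = 250·628792/1077446.9 = 145.899... → 146.

146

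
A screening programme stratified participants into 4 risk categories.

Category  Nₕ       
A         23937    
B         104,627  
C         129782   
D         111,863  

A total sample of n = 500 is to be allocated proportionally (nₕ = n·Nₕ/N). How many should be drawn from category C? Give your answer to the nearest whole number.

175

N = 23937 + 104627 + 129782 + 111863 = 370209.
n_C = 500·129782/370209 = 175.282... → 175.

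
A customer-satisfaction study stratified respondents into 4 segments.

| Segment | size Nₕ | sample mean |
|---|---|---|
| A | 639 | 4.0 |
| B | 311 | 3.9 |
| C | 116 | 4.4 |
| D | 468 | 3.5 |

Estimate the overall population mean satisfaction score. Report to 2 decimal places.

3.86

N = 639 + 311 + 116 + 468 = 1534.
The stratified mean weights each stratum mean by its population share Nₕ/N.
Σ Nₕx̄ₕ = 639·4.0 + 311·3.9 + 116·4.4 + 468·3.5 = 2556 + 1212.9 + 510.4 + 1638 = 5917.3.
Divide by N: 5917.3 / 1534 = 3.8574... → 3.86.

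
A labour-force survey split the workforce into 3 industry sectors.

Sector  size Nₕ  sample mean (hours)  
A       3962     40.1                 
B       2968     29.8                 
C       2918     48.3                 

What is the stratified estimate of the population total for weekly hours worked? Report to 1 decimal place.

A: 3962·40.1 = 158876.2
B: 2968·29.8 = 88446.4
C: 2918·48.3 = 140939.4
τ̂ = Σ Nₕx̄ₕ = 388262.0.

388262.0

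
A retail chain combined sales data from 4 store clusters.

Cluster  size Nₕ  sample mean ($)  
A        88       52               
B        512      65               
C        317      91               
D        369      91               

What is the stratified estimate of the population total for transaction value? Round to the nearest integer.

Population total = Σ Nₕ·x̄ₕ (each stratum's size times its mean).
88·52 + 512·65 + 317·91 + 369·91 = 4576 + 33280 + 28847 + 33579 = 100282.

100282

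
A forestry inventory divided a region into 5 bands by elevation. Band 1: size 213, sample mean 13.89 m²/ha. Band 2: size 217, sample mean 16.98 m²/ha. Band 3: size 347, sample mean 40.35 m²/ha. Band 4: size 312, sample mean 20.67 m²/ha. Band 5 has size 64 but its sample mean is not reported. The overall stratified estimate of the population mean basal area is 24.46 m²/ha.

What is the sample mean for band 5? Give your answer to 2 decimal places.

N = 213 + 217 + 347 + 312 + 64 = 1153.
Overall total = μ·N = 24.46·1153 = 28202.38.
Subtract the known strata: 213·13.89 + 217·16.98 + 347·40.35 + 312·20.67 = 27093.72.
Remaining total for band 5: 28202.38 − 27093.72 = 1108.66.
Divide by its size: 1108.66 / 64 = 17.3228... → 17.32.

17.32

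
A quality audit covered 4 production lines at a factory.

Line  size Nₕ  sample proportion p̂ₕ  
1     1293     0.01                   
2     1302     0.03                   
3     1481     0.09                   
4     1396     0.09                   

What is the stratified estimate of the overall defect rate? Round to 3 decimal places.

Wₕ = Nₕ/N with N = 5472: 0.2363, 0.2379, 0.2707, 0.2551.
p̂_st = 0.2363·0.01 + 0.2379·0.03 + 0.2707·0.09 + 0.2551·0.09 ≈ 0.05682... → 0.057.

0.057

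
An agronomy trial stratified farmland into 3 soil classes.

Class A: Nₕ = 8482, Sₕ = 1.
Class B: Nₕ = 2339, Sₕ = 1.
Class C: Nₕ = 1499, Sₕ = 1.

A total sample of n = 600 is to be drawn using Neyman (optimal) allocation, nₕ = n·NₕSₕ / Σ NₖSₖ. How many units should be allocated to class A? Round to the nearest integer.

413

A: NₕSₕ = 8482·1 = 8482
B: NₕSₕ = 2339·1 = 2339
C: NₕSₕ = 1499·1 = 1499
Σ NₕSₕ = 12320.
n_A = 600·8482/12320 = 413.084... → 413.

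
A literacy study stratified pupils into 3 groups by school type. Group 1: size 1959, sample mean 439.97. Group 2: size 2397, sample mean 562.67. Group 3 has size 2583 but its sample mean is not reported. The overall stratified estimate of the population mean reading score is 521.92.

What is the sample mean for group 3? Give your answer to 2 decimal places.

Σ Nₕx̄ₕ = N·μ, so 2583·x̄_3 = 6939·521.92 − (1959·439.97 + 2397·562.67).
= 3621602.88 − 2210621.22 = 1410981.66.
x̄_3 = 1410981.66 / 2583 = 546.2569... → 546.26.

546.26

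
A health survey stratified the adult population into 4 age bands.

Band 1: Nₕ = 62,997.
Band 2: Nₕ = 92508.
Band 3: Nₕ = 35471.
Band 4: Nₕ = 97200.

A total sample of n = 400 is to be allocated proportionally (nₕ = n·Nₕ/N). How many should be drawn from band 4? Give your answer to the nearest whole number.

N = 62997 + 92508 + 35471 + 97200 = 288176.
n_4 = 400·97200/288176 = 134.918... → 135.

135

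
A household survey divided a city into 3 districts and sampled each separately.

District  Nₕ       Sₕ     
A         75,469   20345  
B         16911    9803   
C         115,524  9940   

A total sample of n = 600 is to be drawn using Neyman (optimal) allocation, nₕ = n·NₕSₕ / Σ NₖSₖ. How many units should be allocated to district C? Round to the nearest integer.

Σ NₕSₕ = 75469·20345 + 16911·9803 + 115524·9940 = 2849503898.
Share for C: 1148308560/2849503898 = 0.40299.
n_C = 600 × 0.40299 = 241.791... → 242.

242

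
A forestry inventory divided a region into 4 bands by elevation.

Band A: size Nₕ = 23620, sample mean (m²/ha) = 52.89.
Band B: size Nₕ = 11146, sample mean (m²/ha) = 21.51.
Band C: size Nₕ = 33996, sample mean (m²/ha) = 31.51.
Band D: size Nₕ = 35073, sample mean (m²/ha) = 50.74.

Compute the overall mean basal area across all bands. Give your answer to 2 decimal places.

N = 23620 + 11146 + 33996 + 35073 = 103835.
Weight each subgroup mean by Nₕ/N and sum.
Σ Nₕx̄ₕ = 23620·52.89 + 11146·21.51 + 33996·31.51 + 35073·50.74 = 1249261.8 + 239750.46 + 1071213.96 + 1779604.02 = 4339830.24.
Divide by N: 4339830.24 / 103835 = 41.7954... → 41.80.

41.80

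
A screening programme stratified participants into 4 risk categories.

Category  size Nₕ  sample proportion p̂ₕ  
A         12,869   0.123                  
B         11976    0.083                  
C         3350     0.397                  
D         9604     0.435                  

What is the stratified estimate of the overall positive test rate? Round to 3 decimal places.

0.214

Wₕ = Nₕ/N with N = 37799: 0.3405, 0.3168, 0.0886, 0.2541.
p̂_st = 0.3405·0.123 + 0.3168·0.083 + 0.0886·0.397 + 0.2541·0.435 ≈ 0.21388... → 0.214.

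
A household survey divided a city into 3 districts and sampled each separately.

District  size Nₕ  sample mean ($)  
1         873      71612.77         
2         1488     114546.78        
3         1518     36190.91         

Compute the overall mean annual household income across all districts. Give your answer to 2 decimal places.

74220.51

N = 3879; weights Wₕ = Nₕ/N = (0.2251, 0.3836, 0.3913).
x̄_st = Σ Wₕ·x̄ₕ = 0.2251·71612.77 + 0.3836·114546.78 + 0.3913·36190.91 ≈ 74220.5100...
→ 74220.51.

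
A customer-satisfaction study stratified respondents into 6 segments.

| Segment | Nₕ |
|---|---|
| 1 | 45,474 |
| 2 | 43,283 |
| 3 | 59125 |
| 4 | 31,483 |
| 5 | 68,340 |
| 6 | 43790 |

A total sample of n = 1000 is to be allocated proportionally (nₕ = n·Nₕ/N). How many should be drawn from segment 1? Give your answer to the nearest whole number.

156

N = 45474 + 43283 + 59125 + 31483 + 68340 + 43790 = 291495.
n_1 = 1000·45474/291495 = 156.003... → 156.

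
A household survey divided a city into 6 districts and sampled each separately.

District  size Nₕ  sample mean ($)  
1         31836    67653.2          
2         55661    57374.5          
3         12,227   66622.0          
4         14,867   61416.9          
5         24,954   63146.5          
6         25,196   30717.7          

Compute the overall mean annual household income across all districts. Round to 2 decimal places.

57209.33

N = 31836 + 55661 + 12227 + 14867 + 24954 + 25196 = 164741.
Overall mean = Σ (Nₕ/N)·x̄ₕ — weight by population share, not a simple average.
Σ Nₕx̄ₕ = 31836·67653.2 + 55661·57374.5 + 12227·66622.0 + 14867·61416.9 + 24954·63146.5 + 25196·30717.7 = 2153807275.2 + 3193522044.5 + 814587194 + 913085052.3 + 1575757761 + 773963169.2 = 9424722496.2.
Divide by N: 9424722496.2 / 164741 = 57209.3316... → 57209.33.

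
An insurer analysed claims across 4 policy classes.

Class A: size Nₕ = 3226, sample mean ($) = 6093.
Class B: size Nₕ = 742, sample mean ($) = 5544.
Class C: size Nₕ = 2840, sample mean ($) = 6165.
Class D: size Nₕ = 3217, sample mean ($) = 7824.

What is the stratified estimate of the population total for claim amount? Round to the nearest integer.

66448074

A: 3226·6093 = 19656018
B: 742·5544 = 4113648
C: 2840·6165 = 17508600
D: 3217·7824 = 25169808
τ̂ = Σ Nₕx̄ₕ = 66448074.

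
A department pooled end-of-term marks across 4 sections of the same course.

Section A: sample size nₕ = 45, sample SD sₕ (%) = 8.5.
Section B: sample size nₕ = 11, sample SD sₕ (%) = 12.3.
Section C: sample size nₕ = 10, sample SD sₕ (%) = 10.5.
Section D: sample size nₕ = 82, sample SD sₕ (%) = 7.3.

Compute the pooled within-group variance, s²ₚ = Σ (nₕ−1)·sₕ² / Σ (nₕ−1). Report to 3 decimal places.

69.449

A: (45−1)·8.5² = 44·72.25 = 3179
B: (11−1)·12.3² = 10·151.29 = 1512.9
C: (10−1)·10.5² = 9·110.25 = 992.25
D: (82−1)·7.3² = 81·53.29 = 4316.49
Numerator = 10000.64; denominator = Σ(nₕ−1) = 144.
s²ₚ = 10000.64/144 = 69.44889... → 69.449.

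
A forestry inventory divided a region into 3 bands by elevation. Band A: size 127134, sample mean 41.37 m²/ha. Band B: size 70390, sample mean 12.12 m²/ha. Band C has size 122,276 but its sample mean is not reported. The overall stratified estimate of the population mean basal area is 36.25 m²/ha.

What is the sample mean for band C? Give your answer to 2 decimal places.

Σ Nₕx̄ₕ = N·μ, so 122276·x̄_C = 319800·36.25 − (127134·41.37 + 70390·12.12).
= 11592750 − 6112660.38 = 5480089.62.
x̄_C = 5480089.62 / 122276 = 44.8174... → 44.82.

44.82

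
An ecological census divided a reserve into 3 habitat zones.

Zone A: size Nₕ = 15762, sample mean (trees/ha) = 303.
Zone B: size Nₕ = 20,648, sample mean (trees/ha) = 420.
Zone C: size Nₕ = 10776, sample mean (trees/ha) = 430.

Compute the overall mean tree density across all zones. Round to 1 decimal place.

383.2

N = 47186; weights Wₕ = Nₕ/N = (0.3340, 0.4376, 0.2284).
x̄_st = Σ Wₕ·x̄ₕ = 0.3340·303 + 0.4376·420 + 0.2284·430 ≈ 383.201...
→ 383.2.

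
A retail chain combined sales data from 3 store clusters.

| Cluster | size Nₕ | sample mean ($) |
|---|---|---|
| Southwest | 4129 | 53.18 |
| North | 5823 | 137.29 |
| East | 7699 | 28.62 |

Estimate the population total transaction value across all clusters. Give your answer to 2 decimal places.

1239365.27

Southwest: 4129·53.18 = 219580.22
North: 5823·137.29 = 799439.67
East: 7699·28.62 = 220345.38
τ̂ = Σ Nₕx̄ₕ = 1239365.27.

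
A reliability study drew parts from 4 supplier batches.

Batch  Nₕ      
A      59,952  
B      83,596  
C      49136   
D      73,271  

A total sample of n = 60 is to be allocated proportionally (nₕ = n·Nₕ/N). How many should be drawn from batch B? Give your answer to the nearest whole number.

N = 59952 + 83596 + 49136 + 73271 = 265955.
n_B = 60·83596/265955 = 18.859... → 19.

19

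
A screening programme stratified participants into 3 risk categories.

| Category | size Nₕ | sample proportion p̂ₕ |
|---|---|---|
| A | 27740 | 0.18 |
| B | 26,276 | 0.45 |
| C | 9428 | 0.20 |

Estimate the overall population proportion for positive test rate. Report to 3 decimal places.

0.295

N = 27740 + 26276 + 9428 = 63444.
Overall proportion = Σ (Nₕ/N)·p̂ₕ.
Σ Nₕp̂ₕ = 4993.2 + 11824.2 + 1885.6 = 18703.
18703 / 63444 = 0.29480... → 0.295.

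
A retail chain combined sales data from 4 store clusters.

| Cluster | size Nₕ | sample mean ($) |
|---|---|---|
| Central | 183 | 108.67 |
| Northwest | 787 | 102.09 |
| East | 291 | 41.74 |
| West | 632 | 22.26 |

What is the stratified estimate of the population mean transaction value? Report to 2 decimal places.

66.80

N = 1893; weights Wₕ = Nₕ/N = (0.0967, 0.4157, 0.1537, 0.3339).
x̄_st = Σ Wₕ·x̄ₕ = 0.0967·108.67 + 0.4157·102.09 + 0.1537·41.74 + 0.3339·22.26 ≈ 66.7967...
→ 66.80.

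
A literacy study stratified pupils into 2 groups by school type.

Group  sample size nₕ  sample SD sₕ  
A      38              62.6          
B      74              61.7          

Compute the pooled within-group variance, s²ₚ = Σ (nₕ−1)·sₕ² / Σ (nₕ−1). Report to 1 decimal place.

A: (38−1)·62.6² = 37·3918.76 = 144994.12
B: (74−1)·61.7² = 73·3806.89 = 277902.97
Numerator = 422897.09; denominator = Σ(nₕ−1) = 110.
s²ₚ = 422897.09/110 = 3844.519 → 3844.5.

3844.5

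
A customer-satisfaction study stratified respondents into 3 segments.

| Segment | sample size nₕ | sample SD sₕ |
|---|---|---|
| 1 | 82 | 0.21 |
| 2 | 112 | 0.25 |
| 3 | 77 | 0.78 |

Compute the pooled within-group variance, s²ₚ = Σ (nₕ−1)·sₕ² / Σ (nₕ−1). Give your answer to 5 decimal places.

Degrees of freedom: 81 + 111 + 76 = 268.
Σ(nₕ−1)sₕ² = 81·0.0441 + 111·0.0625 + 76·0.6084 = 56.748.
s²ₚ = 56.748 / 268 = 0.2117463... → 0.21175.

0.21175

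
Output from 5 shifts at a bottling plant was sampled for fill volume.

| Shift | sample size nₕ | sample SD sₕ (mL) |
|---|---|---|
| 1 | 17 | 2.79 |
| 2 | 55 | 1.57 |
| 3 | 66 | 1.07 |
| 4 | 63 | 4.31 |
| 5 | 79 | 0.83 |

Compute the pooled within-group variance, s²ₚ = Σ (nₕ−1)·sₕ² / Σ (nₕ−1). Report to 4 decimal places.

1: (17−1)·2.79² = 16·7.7841 = 124.5456
2: (55−1)·1.57² = 54·2.4649 = 133.1046
3: (66−1)·1.07² = 65·1.1449 = 74.4185
4: (63−1)·4.31² = 62·18.5761 = 1151.7182
5: (79−1)·0.83² = 78·0.6889 = 53.7342
Numerator = 1537.5211; denominator = Σ(nₕ−1) = 275.
s²ₚ = 1537.5211/275 = 5.590986... → 5.5910.

5.5910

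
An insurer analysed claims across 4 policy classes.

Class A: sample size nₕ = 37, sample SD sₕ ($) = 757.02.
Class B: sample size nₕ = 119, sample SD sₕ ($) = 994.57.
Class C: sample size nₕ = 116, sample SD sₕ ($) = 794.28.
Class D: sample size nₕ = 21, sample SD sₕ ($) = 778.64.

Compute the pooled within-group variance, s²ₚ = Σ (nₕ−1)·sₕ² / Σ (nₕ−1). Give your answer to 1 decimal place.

768269.0

Degrees of freedom: 36 + 118 + 115 + 20 = 289.
Σ(nₕ−1)sₕ² = 36·573079.2804 + 118·989169.4849 + 115·630880.7184 + 20·606280.2496 = 222029740.9206.
s²ₚ = 222029740.9206 / 289 = 768269.000... → 768269.0.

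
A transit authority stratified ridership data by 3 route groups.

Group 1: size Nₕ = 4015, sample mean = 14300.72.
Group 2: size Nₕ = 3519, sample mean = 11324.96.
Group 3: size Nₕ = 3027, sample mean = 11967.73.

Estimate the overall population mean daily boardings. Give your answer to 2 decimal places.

N = 4015 + 3519 + 3027 = 10561.
Overall mean = Σ (Nₕ/N)·x̄ₕ — weight by population share, not a simple average.
Σ Nₕx̄ₕ = 4015·14300.72 + 3519·11324.96 + 3027·11967.73 = 57417390.8 + 39852534.24 + 36226318.71 = 133496243.75.
Divide by N: 133496243.75 / 10561 = 12640.4927... → 12640.49.

12640.49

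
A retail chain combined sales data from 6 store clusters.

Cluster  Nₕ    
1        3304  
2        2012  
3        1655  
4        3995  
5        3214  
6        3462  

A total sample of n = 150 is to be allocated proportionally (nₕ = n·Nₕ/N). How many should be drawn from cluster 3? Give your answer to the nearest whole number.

N = 3304 + 2012 + 1655 + 3995 + 3214 + 3462 = 17642.
n_3 = 150·1655/17642 = 14.072... → 14.

14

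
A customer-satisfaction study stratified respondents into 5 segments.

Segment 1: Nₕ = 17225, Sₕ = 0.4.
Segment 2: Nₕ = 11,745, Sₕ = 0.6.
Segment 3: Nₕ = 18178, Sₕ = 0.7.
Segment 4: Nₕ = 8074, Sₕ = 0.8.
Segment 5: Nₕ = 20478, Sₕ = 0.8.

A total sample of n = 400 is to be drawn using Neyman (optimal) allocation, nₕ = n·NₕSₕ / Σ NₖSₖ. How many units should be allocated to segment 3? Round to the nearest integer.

1: NₕSₕ = 17225·0.4 = 6890
2: NₕSₕ = 11745·0.6 = 7047
3: NₕSₕ = 18178·0.7 = 12724.6
4: NₕSₕ = 8074·0.8 = 6459.2
5: NₕSₕ = 20478·0.8 = 16382.4
Σ NₕSₕ = 49503.2.
n_3 = 400·12724.6/49503.2 = 102.818... → 103.

103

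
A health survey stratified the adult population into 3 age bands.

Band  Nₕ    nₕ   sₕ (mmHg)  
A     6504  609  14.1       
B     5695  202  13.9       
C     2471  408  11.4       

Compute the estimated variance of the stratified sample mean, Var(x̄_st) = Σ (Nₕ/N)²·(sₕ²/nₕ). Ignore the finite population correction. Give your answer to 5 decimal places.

0.21735

N = 14670. Term for each stratum: Wₕ²sₕ²/nₕ.
Var(x̄_st) = 0.06416848 + 0.14414695 + 0.00903722 = 0.21735265 → 0.21735.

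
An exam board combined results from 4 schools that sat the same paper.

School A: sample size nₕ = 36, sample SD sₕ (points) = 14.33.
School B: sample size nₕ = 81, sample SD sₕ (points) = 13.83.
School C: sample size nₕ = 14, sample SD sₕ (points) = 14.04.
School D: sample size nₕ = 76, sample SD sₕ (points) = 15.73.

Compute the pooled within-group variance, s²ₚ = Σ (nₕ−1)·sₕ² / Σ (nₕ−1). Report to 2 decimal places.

A: (36−1)·14.33² = 35·205.3489 = 7187.2115
B: (81−1)·13.83² = 80·191.2689 = 15301.512
C: (14−1)·14.04² = 13·197.1216 = 2562.5808
D: (76−1)·15.73² = 75·247.4329 = 18557.4675
Numerator = 43608.7718; denominator = Σ(nₕ−1) = 203.
s²ₚ = 43608.7718/203 = 214.8215... → 214.82.

214.82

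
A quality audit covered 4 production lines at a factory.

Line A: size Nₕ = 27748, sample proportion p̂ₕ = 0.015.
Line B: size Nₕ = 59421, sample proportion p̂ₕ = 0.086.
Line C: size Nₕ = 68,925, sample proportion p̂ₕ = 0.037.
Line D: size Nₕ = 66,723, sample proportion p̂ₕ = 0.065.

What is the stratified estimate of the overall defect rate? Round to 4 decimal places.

0.0557

Wₕ = Nₕ/N with N = 222817: 0.1245, 0.2667, 0.3093, 0.2995.
p̂_st = 0.1245·0.015 + 0.2667·0.086 + 0.3093·0.037 + 0.2995·0.065 ≈ 0.055712... → 0.0557.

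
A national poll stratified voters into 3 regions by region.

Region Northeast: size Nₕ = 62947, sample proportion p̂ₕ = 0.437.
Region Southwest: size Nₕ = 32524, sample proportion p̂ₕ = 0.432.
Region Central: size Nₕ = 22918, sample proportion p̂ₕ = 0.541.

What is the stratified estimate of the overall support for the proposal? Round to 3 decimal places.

Wₕ = Nₕ/N with N = 118389: 0.5317, 0.2747, 0.1936.
p̂_st = 0.5317·0.437 + 0.2747·0.432 + 0.1936·0.541 ≈ 0.45576... → 0.456.

0.456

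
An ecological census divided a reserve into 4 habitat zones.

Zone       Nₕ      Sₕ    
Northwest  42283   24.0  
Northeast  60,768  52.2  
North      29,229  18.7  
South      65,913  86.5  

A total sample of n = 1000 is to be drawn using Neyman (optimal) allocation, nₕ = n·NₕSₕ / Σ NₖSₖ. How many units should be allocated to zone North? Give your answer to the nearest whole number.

Northwest: NₕSₕ = 42283·24.0 = 1014792
Northeast: NₕSₕ = 60768·52.2 = 3172089.6
North: NₕSₕ = 29229·18.7 = 546582.3
South: NₕSₕ = 65913·86.5 = 5701474.5
Σ NₕSₕ = 10434938.4.
n_North = 1000·546582.3/10434938.4 = 52.380... → 52.

52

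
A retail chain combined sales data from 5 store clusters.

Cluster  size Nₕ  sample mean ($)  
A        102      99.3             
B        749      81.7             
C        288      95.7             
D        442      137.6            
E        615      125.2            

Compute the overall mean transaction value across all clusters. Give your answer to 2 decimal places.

107.79

N = 102 + 749 + 288 + 442 + 615 = 2196.
The stratified mean weights each stratum mean by its population share Nₕ/N.
Σ Nₕx̄ₕ = 102·99.3 + 749·81.7 + 288·95.7 + 442·137.6 + 615·125.2 = 10128.6 + 61193.3 + 27561.6 + 60819.2 + 76998 = 236700.7.
Divide by N: 236700.7 / 2196 = 107.7872... → 107.79.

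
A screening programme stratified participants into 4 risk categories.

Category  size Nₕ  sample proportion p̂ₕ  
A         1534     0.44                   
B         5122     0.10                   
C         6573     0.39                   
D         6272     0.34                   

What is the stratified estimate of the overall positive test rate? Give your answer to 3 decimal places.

0.302

Wₕ = Nₕ/N with N = 19501: 0.0787, 0.2627, 0.3371, 0.3216.
p̂_st = 0.0787·0.44 + 0.2627·0.10 + 0.3371·0.39 + 0.3216·0.34 ≈ 0.30168... → 0.302.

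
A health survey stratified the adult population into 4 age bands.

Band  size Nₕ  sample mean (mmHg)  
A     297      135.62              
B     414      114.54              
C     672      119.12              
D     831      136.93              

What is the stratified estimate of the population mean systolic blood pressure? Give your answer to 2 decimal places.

N = 297 + 414 + 672 + 831 = 2214.
Overall mean = Σ (Nₕ/N)·x̄ₕ — weight by population share, not a simple average.
Σ Nₕx̄ₕ = 297·135.62 + 414·114.54 + 672·119.12 + 831·136.93 = 40279.14 + 47419.56 + 80048.64 + 113788.83 = 281536.17.
Divide by N: 281536.17 / 2214 = 127.1618... → 127.16.

127.16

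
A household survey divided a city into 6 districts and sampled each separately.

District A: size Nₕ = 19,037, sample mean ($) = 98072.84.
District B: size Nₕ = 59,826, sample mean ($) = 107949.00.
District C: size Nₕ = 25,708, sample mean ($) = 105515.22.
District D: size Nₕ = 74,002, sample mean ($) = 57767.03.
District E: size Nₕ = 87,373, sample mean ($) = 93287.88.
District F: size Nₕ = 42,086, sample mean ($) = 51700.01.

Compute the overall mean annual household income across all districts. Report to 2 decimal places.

x̄_st = (Σ Nₕx̄ₕ) / (Σ Nₕ) = (19037·98072.84 + 59826·107949.00 + 25708·105515.22 + 74002·57767.03 + 87373·93287.88 + 42086·51700.01) / 308032
= 25639319119 / 308032 = 83235.8947... → 83235.89.

83235.89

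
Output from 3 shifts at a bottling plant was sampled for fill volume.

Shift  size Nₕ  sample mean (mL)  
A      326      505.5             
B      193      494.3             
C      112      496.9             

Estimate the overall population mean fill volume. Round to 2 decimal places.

N = 326 + 193 + 112 = 631.
The stratified mean weights each stratum mean by its population share Nₕ/N.
Σ Nₕx̄ₕ = 326·505.5 + 193·494.3 + 112·496.9 = 164793 + 95399.9 + 55652.8 = 315845.7.
Divide by N: 315845.7 / 631 = 500.5479... → 500.55.

500.55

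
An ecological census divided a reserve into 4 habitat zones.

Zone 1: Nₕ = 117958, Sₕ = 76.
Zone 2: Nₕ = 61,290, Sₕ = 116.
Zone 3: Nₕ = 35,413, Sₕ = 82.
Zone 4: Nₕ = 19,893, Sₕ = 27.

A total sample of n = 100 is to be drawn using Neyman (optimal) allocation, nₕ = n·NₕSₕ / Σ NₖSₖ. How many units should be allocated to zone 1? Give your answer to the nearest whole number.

46

Σ NₕSₕ = 117958·76 + 61290·116 + 35413·82 + 19893·27 = 19515425.
Share for 1: 8964808/19515425 = 0.45937.
n_1 = 100 × 0.45937 = 45.937... → 46.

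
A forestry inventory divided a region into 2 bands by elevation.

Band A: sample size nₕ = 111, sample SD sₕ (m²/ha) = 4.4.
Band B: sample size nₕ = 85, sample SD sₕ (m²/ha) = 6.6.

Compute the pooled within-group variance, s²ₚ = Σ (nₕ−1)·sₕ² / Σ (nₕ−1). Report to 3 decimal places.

29.838

A: (111−1)·4.4² = 110·19.36 = 2129.6
B: (85−1)·6.6² = 84·43.56 = 3659.04
Numerator = 5788.64; denominator = Σ(nₕ−1) = 194.
s²ₚ = 5788.64/194 = 29.83835... → 29.838.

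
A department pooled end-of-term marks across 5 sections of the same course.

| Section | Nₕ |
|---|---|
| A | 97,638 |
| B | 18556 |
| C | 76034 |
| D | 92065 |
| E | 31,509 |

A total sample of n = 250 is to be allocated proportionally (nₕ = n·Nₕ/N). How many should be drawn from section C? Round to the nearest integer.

N = 97638 + 18556 + 76034 + 92065 + 31509 = 315802.
n_C = 250·76034/315802 = 60.191... → 60.

60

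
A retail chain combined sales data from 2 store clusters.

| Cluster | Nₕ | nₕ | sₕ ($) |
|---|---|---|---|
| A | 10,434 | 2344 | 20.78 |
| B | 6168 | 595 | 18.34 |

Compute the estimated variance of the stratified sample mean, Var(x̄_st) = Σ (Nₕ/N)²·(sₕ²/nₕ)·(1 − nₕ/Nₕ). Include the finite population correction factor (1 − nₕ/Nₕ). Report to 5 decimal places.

N = 16602. Term for each stratum: Wₕ²sₕ²/nₕ·(1−nₕ/Nₕ).
Var(x̄_st) = 0.05641726 + 0.07050084 = 0.12691810 → 0.12692.

0.12692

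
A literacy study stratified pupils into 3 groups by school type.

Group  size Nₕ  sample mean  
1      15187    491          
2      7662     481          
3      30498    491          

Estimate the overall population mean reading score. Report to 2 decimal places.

489.56

N = 53347; weights Wₕ = Nₕ/N = (0.2847, 0.1436, 0.5717).
x̄_st = Σ Wₕ·x̄ₕ = 0.2847·491 + 0.1436·481 + 0.5717·491 ≈ 489.5637...
→ 489.56.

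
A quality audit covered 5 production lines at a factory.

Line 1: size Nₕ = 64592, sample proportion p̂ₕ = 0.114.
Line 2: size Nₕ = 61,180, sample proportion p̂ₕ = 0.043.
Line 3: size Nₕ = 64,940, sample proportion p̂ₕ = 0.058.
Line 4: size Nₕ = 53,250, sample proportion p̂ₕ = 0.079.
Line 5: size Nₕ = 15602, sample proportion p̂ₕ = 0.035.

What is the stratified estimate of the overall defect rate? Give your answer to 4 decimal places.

Wₕ = Nₕ/N with N = 259564: 0.2488, 0.2357, 0.2502, 0.2052, 0.0601.
p̂_st = 0.2488·0.114 + 0.2357·0.043 + 0.2502·0.058 + 0.2052·0.079 + 0.0601·0.035 ≈ 0.071326... → 0.0713.

0.0713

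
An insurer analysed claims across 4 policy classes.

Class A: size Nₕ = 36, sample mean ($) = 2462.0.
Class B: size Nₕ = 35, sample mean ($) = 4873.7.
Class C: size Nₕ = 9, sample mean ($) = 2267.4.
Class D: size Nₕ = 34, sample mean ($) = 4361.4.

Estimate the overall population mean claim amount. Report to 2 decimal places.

3753.56

N = 36 + 35 + 9 + 34 = 114.
Overall mean = Σ (Nₕ/N)·x̄ₕ — weight by population share, not a simple average.
Σ Nₕx̄ₕ = 36·2462.0 + 35·4873.7 + 9·2267.4 + 34·4361.4 = 88632 + 170579.5 + 20406.6 + 148287.6 = 427905.7.
Divide by N: 427905.7 / 114 = 3753.5588... → 3753.56.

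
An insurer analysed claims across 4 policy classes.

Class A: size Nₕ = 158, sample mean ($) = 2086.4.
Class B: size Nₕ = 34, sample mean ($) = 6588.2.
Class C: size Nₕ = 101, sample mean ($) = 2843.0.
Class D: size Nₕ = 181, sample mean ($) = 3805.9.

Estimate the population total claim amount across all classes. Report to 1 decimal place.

1529660.9

A: 158·2086.4 = 329651.2
B: 34·6588.2 = 223998.8
C: 101·2843.0 = 287143
D: 181·3805.9 = 688867.9
τ̂ = Σ Nₕx̄ₕ = 1529660.9.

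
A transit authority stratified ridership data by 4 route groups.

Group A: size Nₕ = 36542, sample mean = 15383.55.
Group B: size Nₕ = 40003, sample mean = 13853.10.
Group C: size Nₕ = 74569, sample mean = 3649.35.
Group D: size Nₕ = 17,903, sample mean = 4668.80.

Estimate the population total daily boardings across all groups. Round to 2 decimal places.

Population total = Σ Nₕ·x̄ₕ (each stratum's size times its mean).
36542·15383.55 + 40003·13853.10 + 74569·3649.35 + 17903·4668.80 = 562145684.1 + 554165559.3 + 272128380.15 + 83585526.4 = 1472025149.95.

1472025149.95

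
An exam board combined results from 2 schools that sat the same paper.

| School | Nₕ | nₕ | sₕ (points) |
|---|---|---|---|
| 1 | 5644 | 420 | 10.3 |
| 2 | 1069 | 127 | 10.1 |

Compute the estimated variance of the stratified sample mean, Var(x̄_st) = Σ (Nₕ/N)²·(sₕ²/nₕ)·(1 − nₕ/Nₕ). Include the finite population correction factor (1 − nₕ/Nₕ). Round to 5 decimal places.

0.18321

N = 6713; Wₕ = Nₕ/N.
school 1: (5644/6713)²·10.3²/420·(1 − 420/5644) = 0.16526544
school 2: (1069/6713)²·10.1²/127·(1 − 127/1069) = 0.01794876
Sum = 0.18321419 → 0.18321.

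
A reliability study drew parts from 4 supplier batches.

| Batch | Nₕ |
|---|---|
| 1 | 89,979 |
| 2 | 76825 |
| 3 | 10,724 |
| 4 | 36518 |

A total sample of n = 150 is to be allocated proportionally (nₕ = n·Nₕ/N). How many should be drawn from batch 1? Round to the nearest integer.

N = 89979 + 76825 + 10724 + 36518 = 214046.
n_1 = 150·89979/214046 = 63.056... → 63.

63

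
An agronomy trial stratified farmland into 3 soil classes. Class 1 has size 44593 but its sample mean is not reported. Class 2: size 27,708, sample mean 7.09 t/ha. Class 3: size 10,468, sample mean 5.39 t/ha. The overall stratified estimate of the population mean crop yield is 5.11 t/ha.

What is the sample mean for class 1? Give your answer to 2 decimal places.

N = 44593 + 27708 + 10468 = 82769.
Overall total = μ·N = 5.11·82769 = 422949.59.
Subtract the known strata: 27708·7.09 + 10468·5.39 = 252872.24.
Remaining total for class 1: 422949.59 − 252872.24 = 170077.35.
Divide by its size: 170077.35 / 44593 = 3.8140... → 3.81.

3.81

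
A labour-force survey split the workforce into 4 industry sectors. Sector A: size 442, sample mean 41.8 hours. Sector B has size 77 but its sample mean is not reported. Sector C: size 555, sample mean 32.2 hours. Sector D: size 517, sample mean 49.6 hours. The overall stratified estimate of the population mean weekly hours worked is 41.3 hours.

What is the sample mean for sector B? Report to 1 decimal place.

N = 442 + 77 + 555 + 517 = 1591.
Overall total = μ·N = 41.3·1591 = 65708.3.
Subtract the known strata: 442·41.8 + 555·32.2 + 517·49.6 = 61989.8.
Remaining total for sector B: 65708.3 − 61989.8 = 3718.5.
Divide by its size: 3718.5 / 77 = 48.292... → 48.3.

48.3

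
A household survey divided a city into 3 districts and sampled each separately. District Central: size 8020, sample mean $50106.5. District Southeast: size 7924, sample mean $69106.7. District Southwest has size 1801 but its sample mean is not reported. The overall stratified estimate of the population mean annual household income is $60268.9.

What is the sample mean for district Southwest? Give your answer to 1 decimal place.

Σ Nₕx̄ₕ = N·μ, so 1801·x̄_Southwest = 17745·60268.9 − (8020·50106.5 + 7924·69106.7).
= 1069471630.5 − 949455620.8 = 120016009.7.
x̄_Southwest = 120016009.7 / 1801 = 66638.540... → 66638.5.

66638.5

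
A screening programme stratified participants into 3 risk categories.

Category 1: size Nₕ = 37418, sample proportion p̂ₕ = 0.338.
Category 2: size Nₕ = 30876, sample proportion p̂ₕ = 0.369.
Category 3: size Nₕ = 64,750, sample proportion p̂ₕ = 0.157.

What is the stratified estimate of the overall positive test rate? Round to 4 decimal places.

Wₕ = Nₕ/N with N = 133044: 0.2812, 0.2321, 0.4867.
p̂_st = 0.2812·0.338 + 0.2321·0.369 + 0.4867·0.157 ≈ 0.257105... → 0.2571.

0.2571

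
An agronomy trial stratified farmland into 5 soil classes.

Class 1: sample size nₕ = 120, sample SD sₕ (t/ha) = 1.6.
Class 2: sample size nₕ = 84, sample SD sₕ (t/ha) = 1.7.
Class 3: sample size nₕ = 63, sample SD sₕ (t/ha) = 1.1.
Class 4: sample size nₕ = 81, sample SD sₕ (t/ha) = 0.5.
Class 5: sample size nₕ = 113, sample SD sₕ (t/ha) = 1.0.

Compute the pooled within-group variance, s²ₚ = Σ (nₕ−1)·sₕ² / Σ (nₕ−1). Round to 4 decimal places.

1: (120−1)·1.6² = 119·2.56 = 304.64
2: (84−1)·1.7² = 83·2.89 = 239.87
3: (63−1)·1.1² = 62·1.21 = 75.02
4: (81−1)·0.5² = 80·0.25 = 20
5: (113−1)·1.0² = 112·1 = 112
Numerator = 751.53; denominator = Σ(nₕ−1) = 456.
s²ₚ = 751.53/456 = 1.648092... → 1.6481.

1.6481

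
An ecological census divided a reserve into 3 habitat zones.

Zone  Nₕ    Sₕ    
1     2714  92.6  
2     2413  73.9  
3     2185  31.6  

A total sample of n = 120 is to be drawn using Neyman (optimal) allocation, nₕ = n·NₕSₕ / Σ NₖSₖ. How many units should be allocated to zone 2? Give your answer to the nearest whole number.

1: NₕSₕ = 2714·92.6 = 251316.4
2: NₕSₕ = 2413·73.9 = 178320.7
3: NₕSₕ = 2185·31.6 = 69046
Σ NₕSₕ = 498683.1.
n_2 = 120·178320.7/498683.1 = 42.910... → 43.

43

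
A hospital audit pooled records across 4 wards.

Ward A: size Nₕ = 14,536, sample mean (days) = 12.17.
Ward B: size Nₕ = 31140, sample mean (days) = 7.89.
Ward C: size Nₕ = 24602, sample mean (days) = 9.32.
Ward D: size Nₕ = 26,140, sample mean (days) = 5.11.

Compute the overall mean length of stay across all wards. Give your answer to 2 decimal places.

N = 14536 + 31140 + 24602 + 26140 = 96418.
The stratified mean weights each stratum mean by its population share Nₕ/N.
Σ Nₕx̄ₕ = 14536·12.17 + 31140·7.89 + 24602·9.32 + 26140·5.11 = 176903.12 + 245694.6 + 229290.64 + 133575.4 = 785463.76.
Divide by N: 785463.76 / 96418 = 8.1464... → 8.15.

8.15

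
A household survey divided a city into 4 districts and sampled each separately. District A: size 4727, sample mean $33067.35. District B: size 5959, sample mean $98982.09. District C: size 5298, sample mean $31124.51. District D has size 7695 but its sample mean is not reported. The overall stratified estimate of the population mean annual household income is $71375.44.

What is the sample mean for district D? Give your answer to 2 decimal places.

N = 4727 + 5959 + 5298 + 7695 = 23679.
Overall total = μ·N = 71375.44·23679 = 1690099043.76.
Subtract the known strata: 4727·33067.35 + 5959·98982.09 + 5298·31124.51 = 911041291.74.
Remaining total for district D: 1690099043.76 − 911041291.74 = 779057752.02.
Divide by its size: 779057752.02 / 7695 = 101242.0730... → 101242.07.

101242.07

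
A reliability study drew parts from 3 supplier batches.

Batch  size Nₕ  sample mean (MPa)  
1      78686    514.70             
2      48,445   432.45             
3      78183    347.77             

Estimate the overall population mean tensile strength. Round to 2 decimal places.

N = 78686 + 48445 + 78183 = 205314.
Weight each subgroup mean by Nₕ/N and sum.
Σ Nₕx̄ₕ = 78686·514.70 + 48445·432.45 + 78183·347.77 = 40499684.2 + 20950040.25 + 27189701.91 = 88639426.36.
Divide by N: 88639426.36 / 205314 = 431.7262... → 431.73.

431.73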